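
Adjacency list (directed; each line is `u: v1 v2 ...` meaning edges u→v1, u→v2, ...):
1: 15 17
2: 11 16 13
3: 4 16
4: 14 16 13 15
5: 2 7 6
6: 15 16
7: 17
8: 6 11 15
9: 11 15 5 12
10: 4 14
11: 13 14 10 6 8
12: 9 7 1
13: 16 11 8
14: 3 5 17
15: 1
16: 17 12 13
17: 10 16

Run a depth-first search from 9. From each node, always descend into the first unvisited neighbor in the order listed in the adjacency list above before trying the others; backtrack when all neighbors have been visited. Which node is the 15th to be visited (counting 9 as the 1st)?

1

Visit 9
9 → 11
11 → 13
13 → 16
16 → 17
17 → 10
10 → 4
4 → 14
14 → 3
14 → 5
5 → 2
5 → 7
5 → 6
6 → 15
15 → 1
16 → 12
13 → 8

Visit order: 9, 11, 13, 16, 17, 10, 4, 14, 3, 5, 2, 7, 6, 15, 1, 12, 8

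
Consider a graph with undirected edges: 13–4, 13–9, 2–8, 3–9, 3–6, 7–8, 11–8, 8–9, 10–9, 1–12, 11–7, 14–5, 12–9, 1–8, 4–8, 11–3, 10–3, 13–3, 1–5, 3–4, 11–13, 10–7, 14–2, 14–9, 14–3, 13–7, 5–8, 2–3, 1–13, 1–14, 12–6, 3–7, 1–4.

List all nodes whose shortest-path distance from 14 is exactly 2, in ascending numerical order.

Level 0: 14
Level 1: 1, 2, 3, 5, 9
Level 2: 4, 6, 7, 8, 10, 11, 12, 13

4, 6, 7, 8, 10, 11, 12, 13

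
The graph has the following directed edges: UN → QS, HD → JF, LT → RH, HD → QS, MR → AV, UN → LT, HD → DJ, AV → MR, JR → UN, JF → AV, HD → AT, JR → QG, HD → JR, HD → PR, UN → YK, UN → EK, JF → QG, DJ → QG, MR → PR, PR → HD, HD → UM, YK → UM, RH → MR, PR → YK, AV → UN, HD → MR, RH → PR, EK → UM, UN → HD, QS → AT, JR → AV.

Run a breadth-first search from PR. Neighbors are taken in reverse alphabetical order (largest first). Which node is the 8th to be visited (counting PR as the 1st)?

JF

Visit PR; enqueue YK, HD → queue [YK, HD]
Visit YK; enqueue UM → queue [HD, UM]
Visit HD; enqueue QS, MR, JR, JF, DJ, AT → queue [UM, QS, MR, JR, JF, DJ, AT]
Visit UM → queue [QS, MR, JR, JF, DJ, AT]
Visit QS → queue [MR, JR, JF, DJ, AT]
Visit MR; enqueue AV → queue [JR, JF, DJ, AT, AV]
Visit JR; enqueue UN, QG → queue [JF, DJ, AT, AV, UN, QG]
Visit JF → queue [DJ, AT, AV, UN, QG]
Visit DJ → queue [AT, AV, UN, QG]
Visit AT → queue [AV, UN, QG]
Visit AV → queue [UN, QG]
Visit UN; enqueue LT, EK → queue [QG, LT, EK]
Visit QG → queue [LT, EK]
Visit LT; enqueue RH → queue [EK, RH]
Visit EK → queue [RH]
Visit RH → queue []

Visit order: PR, YK, HD, UM, QS, MR, JR, JF, DJ, AT, AV, UN, QG, LT, EK, RH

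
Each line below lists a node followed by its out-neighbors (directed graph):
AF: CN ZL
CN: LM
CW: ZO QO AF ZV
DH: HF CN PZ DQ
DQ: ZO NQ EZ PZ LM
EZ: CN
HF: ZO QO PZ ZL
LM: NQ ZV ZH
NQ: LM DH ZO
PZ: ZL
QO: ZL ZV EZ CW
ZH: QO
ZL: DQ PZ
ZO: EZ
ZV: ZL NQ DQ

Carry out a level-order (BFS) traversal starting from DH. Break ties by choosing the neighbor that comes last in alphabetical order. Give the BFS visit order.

Visit DH; enqueue PZ, HF, DQ, CN → queue [PZ, HF, DQ, CN]
Visit PZ; enqueue ZL → queue [HF, DQ, CN, ZL]
Visit HF; enqueue ZO, QO → queue [DQ, CN, ZL, ZO, QO]
Visit DQ; enqueue NQ, LM, EZ → queue [CN, ZL, ZO, QO, NQ, LM, EZ]
Visit CN → queue [ZL, ZO, QO, NQ, LM, EZ]
Visit ZL → queue [ZO, QO, NQ, LM, EZ]
Visit ZO → queue [QO, NQ, LM, EZ]
Visit QO; enqueue ZV, CW → queue [NQ, LM, EZ, ZV, CW]
Visit NQ → queue [LM, EZ, ZV, CW]
Visit LM; enqueue ZH → queue [EZ, ZV, CW, ZH]
Visit EZ → queue [ZV, CW, ZH]
Visit ZV → queue [CW, ZH]
Visit CW; enqueue AF → queue [ZH, AF]
Visit ZH → queue [AF]
Visit AF → queue []

DH PZ HF DQ CN ZL ZO QO NQ LM EZ ZV CW ZH AF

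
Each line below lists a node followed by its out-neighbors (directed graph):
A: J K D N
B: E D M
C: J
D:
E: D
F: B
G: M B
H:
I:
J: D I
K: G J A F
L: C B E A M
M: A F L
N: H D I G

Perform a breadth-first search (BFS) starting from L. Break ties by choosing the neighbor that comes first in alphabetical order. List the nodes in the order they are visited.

L A B C E M D J K N F I G H

Visit L; enqueue A, B, C, E, M → queue [A, B, C, E, M]
Visit A; enqueue D, J, K, N → queue [B, C, E, M, D, J, K, N]
Visit B → queue [C, E, M, D, J, K, N]
Visit C → queue [E, M, D, J, K, N]
Visit E → queue [M, D, J, K, N]
Visit M; enqueue F → queue [D, J, K, N, F]
Visit D → queue [J, K, N, F]
Visit J; enqueue I → queue [K, N, F, I]
Visit K; enqueue G → queue [N, F, I, G]
Visit N; enqueue H → queue [F, I, G, H]
Visit F → queue [I, G, H]
Visit I → queue [G, H]
Visit G → queue [H]
Visit H → queue []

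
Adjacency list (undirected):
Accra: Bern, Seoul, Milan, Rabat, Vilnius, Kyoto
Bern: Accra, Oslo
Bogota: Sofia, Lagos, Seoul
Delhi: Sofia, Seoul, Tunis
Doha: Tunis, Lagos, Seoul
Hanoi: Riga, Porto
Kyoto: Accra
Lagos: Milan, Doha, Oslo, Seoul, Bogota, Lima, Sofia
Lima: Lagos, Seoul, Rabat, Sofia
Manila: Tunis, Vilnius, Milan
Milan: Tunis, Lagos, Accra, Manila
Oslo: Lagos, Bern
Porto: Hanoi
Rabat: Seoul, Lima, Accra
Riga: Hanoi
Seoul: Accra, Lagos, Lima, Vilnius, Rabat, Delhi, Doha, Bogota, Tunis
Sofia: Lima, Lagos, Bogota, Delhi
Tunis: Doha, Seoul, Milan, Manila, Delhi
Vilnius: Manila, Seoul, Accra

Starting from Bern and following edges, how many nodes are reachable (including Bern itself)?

BFS from Bern visits: Bern, Accra, Oslo, Seoul, Milan, Rabat, Vilnius, Kyoto, Lagos, Lima, Delhi, Doha, Bogota, Tunis, Manila, Sofia
Reachable nodes: 16 of 19 total.

16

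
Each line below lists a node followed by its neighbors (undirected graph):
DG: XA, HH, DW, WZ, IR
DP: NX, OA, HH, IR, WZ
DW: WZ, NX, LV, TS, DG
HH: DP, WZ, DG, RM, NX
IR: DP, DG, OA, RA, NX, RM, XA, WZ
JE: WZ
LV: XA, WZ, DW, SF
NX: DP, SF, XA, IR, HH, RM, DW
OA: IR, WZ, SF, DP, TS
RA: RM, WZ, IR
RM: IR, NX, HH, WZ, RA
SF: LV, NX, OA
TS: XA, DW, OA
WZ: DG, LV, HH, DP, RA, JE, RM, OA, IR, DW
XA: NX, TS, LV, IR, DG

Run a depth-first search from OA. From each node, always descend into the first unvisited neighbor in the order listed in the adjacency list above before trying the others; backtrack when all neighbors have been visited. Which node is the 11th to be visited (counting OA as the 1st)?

DG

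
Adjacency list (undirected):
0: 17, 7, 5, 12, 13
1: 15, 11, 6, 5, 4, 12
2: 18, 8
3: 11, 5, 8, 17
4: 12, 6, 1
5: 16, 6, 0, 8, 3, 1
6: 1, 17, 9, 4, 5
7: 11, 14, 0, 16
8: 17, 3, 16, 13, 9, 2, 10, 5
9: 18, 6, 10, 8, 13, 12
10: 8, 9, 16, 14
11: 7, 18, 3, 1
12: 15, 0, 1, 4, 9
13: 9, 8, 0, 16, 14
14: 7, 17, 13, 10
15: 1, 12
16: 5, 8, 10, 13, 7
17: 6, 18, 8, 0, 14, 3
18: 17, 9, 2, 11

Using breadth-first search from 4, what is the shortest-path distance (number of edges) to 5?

2

Level 0: 4
Level 1: 1, 6, 12
Level 2: 0, 5, 9, 11, 15, 17
Level 3: 3, 7, 8, 10, 13, 14, 16, 18
Level 4: 2
5 first appears at level 2.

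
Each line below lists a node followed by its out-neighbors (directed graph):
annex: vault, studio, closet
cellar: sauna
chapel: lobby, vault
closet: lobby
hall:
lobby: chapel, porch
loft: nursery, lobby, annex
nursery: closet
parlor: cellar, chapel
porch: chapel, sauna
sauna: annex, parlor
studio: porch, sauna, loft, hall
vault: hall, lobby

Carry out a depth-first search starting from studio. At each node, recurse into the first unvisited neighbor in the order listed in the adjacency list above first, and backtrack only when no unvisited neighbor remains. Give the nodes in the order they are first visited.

studio, porch, chapel, lobby, vault, hall, sauna, annex, closet, parlor, cellar, loft, nursery

Visit studio
studio → porch
porch → chapel
chapel → lobby
chapel → vault
vault → hall
porch → sauna
sauna → annex
annex → closet
sauna → parlor
parlor → cellar
studio → loft
loft → nursery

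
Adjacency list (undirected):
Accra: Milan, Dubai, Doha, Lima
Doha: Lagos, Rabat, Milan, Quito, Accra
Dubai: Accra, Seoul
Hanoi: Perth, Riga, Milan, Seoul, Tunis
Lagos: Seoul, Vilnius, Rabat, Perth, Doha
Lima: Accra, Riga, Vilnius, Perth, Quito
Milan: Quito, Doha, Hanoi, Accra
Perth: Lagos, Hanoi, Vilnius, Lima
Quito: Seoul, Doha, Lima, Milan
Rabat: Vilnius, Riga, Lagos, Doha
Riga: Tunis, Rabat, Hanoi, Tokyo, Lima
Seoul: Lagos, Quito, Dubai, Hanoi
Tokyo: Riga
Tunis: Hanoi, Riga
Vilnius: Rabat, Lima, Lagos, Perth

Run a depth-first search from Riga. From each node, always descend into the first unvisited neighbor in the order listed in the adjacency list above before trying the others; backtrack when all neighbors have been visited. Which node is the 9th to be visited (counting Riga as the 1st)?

Rabat

Visit Riga
Riga → Tunis
Tunis → Hanoi
Hanoi → Perth
Perth → Lagos
Lagos → Seoul
Seoul → Quito
Quito → Doha
Doha → Rabat
Rabat → Vilnius
Vilnius → Lima
Lima → Accra
Accra → Milan
Accra → Dubai
Riga → Tokyo

Visit order: Riga, Tunis, Hanoi, Perth, Lagos, Seoul, Quito, Doha, Rabat, Vilnius, Lima, Accra, Milan, Dubai, Tokyo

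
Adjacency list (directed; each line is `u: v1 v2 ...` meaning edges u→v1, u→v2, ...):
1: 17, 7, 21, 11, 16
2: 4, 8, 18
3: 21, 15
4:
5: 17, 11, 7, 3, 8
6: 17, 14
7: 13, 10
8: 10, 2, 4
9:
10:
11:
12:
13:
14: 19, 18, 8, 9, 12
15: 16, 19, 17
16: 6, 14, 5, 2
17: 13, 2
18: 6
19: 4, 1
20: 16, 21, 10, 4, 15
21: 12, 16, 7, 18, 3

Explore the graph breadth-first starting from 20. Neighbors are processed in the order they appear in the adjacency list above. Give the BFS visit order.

20, 16, 21, 10, 4, 15, 6, 14, 5, 2, 12, 7, 18, 3, 19, 17, 8, 9, 11, 13, 1

Visit 20; enqueue 16, 21, 10, 4, 15 → queue [16, 21, 10, 4, 15]
Visit 16; enqueue 6, 14, 5, 2 → queue [21, 10, 4, 15, 6, 14, 5, 2]
Visit 21; enqueue 12, 7, 18, 3 → queue [10, 4, 15, 6, 14, 5, 2, 12, 7, 18, 3]
Visit 10 → queue [4, 15, 6, 14, 5, 2, 12, 7, 18, 3]
Visit 4 → queue [15, 6, 14, 5, 2, 12, 7, 18, 3]
Visit 15; enqueue 19, 17 → queue [6, 14, 5, 2, 12, 7, 18, 3, 19, 17]
Visit 6 → queue [14, 5, 2, 12, 7, 18, 3, 19, 17]
Visit 14; enqueue 8, 9 → queue [5, 2, 12, 7, 18, 3, 19, 17, 8, 9]
Visit 5; enqueue 11 → queue [2, 12, 7, 18, 3, 19, 17, 8, 9, 11]
Visit 2 → queue [12, 7, 18, 3, 19, 17, 8, 9, 11]
Visit 12 → queue [7, 18, 3, 19, 17, 8, 9, 11]
Visit 7; enqueue 13 → queue [18, 3, 19, 17, 8, 9, 11, 13]
Visit 18 → queue [3, 19, 17, 8, 9, 11, 13]
Visit 3 → queue [19, 17, 8, 9, 11, 13]
Visit 19; enqueue 1 → queue [17, 8, 9, 11, 13, 1]
Visit 17 → queue [8, 9, 11, 13, 1]
Visit 8 → queue [9, 11, 13, 1]
Visit 9 → queue [11, 13, 1]
Visit 11 → queue [13, 1]
Visit 13 → queue [1]
Visit 1 → queue []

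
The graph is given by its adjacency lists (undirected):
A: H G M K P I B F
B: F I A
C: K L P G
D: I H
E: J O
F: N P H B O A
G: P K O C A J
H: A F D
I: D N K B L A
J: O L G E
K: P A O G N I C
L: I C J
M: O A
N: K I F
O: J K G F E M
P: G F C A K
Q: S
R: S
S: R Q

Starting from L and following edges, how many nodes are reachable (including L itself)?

16

BFS from L visits: L, I, C, J, D, N, K, B, A, P, G, O, E, H, F, M
Reachable nodes: 16 of 19 total.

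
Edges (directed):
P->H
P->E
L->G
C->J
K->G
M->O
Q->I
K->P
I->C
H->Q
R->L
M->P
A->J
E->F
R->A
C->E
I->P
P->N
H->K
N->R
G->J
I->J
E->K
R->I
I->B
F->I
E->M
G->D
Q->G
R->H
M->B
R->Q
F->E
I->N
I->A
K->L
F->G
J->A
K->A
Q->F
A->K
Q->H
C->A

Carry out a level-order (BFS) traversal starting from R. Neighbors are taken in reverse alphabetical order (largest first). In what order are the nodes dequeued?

R → Q → L → I → H → A → G → F → P → N → J → C → B → K → D → E → M → O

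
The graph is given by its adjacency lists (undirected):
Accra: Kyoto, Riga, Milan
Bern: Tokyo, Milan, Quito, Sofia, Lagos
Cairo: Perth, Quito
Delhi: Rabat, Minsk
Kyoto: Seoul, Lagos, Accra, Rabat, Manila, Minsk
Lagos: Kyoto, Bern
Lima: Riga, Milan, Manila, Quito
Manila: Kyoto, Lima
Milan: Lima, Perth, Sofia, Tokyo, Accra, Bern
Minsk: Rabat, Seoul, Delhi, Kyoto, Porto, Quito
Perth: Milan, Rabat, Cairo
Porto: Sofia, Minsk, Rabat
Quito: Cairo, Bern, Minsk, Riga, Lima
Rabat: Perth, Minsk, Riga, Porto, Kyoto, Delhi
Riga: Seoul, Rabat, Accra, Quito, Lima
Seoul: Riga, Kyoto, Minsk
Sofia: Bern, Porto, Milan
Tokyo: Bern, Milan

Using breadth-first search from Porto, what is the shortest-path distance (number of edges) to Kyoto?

2

Level 0: Porto
Level 1: Minsk, Rabat, Sofia
Level 2: Bern, Delhi, Kyoto, Milan, Perth, Quito, Riga, Seoul
Level 3: Accra, Cairo, Lagos, Lima, Manila, Tokyo
Kyoto first appears at level 2.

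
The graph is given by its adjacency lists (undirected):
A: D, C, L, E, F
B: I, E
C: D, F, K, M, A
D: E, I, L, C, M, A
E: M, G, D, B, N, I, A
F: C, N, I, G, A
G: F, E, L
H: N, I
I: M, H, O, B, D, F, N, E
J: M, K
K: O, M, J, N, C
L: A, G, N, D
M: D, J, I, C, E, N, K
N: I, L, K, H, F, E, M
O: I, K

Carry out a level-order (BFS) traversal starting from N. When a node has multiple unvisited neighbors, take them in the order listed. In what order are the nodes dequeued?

Visit N; enqueue I, L, K, H, F, E, M → queue [I, L, K, H, F, E, M]
Visit I; enqueue O, B, D → queue [L, K, H, F, E, M, O, B, D]
Visit L; enqueue A, G → queue [K, H, F, E, M, O, B, D, A, G]
Visit K; enqueue J, C → queue [H, F, E, M, O, B, D, A, G, J, C]
Visit H → queue [F, E, M, O, B, D, A, G, J, C]
Visit F → queue [E, M, O, B, D, A, G, J, C]
Visit E → queue [M, O, B, D, A, G, J, C]
Visit M → queue [O, B, D, A, G, J, C]
Visit O → queue [B, D, A, G, J, C]
Visit B → queue [D, A, G, J, C]
Visit D → queue [A, G, J, C]
Visit A → queue [G, J, C]
Visit G → queue [J, C]
Visit J → queue [C]
Visit C → queue []

N -> I -> L -> K -> H -> F -> E -> M -> O -> B -> D -> A -> G -> J -> C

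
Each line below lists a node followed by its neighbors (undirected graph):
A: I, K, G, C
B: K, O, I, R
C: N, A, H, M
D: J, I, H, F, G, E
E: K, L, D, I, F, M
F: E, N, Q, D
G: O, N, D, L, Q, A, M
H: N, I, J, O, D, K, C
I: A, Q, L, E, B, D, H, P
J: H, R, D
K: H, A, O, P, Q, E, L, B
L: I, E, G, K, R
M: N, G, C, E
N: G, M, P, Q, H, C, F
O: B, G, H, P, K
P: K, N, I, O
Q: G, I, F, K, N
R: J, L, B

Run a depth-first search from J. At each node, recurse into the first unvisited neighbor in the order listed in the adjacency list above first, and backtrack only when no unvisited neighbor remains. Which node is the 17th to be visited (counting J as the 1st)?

Visit J
J → H
H → N
N → G
G → O
O → B
B → K
K → A
A → I
I → Q
Q → F
F → E
E → L
L → R
E → D
E → M
M → C
I → P

Visit order: J, H, N, G, O, B, K, A, I, Q, F, E, L, R, D, M, C, P

C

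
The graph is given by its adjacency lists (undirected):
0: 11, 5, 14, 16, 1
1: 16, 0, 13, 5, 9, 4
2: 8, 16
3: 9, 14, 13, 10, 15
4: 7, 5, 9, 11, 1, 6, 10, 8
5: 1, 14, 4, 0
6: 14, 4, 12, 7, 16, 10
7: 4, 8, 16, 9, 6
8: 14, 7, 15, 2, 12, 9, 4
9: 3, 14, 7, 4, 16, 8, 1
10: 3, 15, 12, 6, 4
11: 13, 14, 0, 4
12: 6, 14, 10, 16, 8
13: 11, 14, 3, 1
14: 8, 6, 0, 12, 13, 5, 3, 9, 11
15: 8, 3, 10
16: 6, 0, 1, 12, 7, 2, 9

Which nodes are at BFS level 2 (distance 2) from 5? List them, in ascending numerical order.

Level 0: 5
Level 1: 0, 1, 4, 14
Level 2: 3, 6, 7, 8, 9, 10, 11, 12, 13, 16
Level 3: 2, 15

3, 6, 7, 8, 9, 10, 11, 12, 13, 16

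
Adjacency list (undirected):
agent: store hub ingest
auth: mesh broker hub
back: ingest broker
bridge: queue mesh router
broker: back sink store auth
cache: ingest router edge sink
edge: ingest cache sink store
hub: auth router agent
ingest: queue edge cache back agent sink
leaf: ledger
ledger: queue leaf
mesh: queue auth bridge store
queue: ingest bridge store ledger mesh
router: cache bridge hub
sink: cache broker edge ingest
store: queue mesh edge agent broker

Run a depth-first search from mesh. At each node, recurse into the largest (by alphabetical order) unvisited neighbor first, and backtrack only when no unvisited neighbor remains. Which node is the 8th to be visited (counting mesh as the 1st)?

Visit mesh
mesh → store
store → queue
queue → ledger
ledger → leaf
queue → ingest
ingest → sink
sink → edge
edge → cache
cache → router
router → hub
hub → auth
auth → broker
broker → back
hub → agent
router → bridge

Visit order: mesh, store, queue, ledger, leaf, ingest, sink, edge, cache, router, hub, auth, broker, back, agent, bridge

edge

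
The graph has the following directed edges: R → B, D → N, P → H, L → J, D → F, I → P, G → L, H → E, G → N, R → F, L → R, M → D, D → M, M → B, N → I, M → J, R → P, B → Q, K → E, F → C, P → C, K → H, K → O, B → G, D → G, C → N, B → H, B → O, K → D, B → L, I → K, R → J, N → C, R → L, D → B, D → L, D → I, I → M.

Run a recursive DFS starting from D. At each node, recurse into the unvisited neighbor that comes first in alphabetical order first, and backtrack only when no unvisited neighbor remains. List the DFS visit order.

Visit D
D → B
B → G
G → L
L → J
L → R
R → F
F → C
C → N
N → I
I → K
K → E
K → H
K → O
I → M
I → P
B → Q

D B G L J R F C N I K E H O M P Q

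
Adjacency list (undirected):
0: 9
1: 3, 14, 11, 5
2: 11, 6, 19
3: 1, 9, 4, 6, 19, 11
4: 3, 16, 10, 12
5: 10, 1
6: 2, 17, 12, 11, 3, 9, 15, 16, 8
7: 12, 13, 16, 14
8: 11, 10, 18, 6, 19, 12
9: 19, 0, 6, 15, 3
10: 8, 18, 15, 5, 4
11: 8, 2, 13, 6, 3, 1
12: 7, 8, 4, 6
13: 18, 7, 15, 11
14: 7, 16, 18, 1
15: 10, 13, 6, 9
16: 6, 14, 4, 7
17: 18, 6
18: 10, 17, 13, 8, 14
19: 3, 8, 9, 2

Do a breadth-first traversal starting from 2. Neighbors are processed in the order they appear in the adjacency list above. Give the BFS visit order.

Visit 2; enqueue 11, 6, 19 → queue [11, 6, 19]
Visit 11; enqueue 8, 13, 3, 1 → queue [6, 19, 8, 13, 3, 1]
Visit 6; enqueue 17, 12, 9, 15, 16 → queue [19, 8, 13, 3, 1, 17, 12, 9, 15, 16]
Visit 19 → queue [8, 13, 3, 1, 17, 12, 9, 15, 16]
Visit 8; enqueue 10, 18 → queue [13, 3, 1, 17, 12, 9, 15, 16, 10, 18]
Visit 13; enqueue 7 → queue [3, 1, 17, 12, 9, 15, 16, 10, 18, 7]
Visit 3; enqueue 4 → queue [1, 17, 12, 9, 15, 16, 10, 18, 7, 4]
Visit 1; enqueue 14, 5 → queue [17, 12, 9, 15, 16, 10, 18, 7, 4, 14, 5]
Visit 17 → queue [12, 9, 15, 16, 10, 18, 7, 4, 14, 5]
Visit 12 → queue [9, 15, 16, 10, 18, 7, 4, 14, 5]
Visit 9; enqueue 0 → queue [15, 16, 10, 18, 7, 4, 14, 5, 0]
Visit 15 → queue [16, 10, 18, 7, 4, 14, 5, 0]
Visit 16 → queue [10, 18, 7, 4, 14, 5, 0]
Visit 10 → queue [18, 7, 4, 14, 5, 0]
Visit 18 → queue [7, 4, 14, 5, 0]
Visit 7 → queue [4, 14, 5, 0]
Visit 4 → queue [14, 5, 0]
Visit 14 → queue [5, 0]
Visit 5 → queue [0]
Visit 0 → queue []

2 11 6 19 8 13 3 1 17 12 9 15 16 10 18 7 4 14 5 0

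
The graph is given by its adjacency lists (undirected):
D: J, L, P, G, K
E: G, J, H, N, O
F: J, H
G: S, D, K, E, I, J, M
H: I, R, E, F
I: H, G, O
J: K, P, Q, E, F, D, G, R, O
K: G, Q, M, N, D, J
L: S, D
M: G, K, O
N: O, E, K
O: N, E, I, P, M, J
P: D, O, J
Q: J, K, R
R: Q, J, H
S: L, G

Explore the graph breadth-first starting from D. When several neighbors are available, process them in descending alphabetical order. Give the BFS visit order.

D, P, L, K, J, G, O, S, Q, N, M, R, F, E, I, H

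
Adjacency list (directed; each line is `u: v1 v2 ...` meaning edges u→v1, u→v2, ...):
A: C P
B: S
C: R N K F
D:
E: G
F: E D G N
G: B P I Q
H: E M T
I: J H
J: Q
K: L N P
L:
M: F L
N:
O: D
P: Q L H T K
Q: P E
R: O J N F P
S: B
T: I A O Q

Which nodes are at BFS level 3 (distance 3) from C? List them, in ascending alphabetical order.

B, H, I, Q, T

Level 0: C
Level 1: F, K, N, R
Level 2: D, E, G, J, L, O, P
Level 3: B, H, I, Q, T
Level 4: A, M, S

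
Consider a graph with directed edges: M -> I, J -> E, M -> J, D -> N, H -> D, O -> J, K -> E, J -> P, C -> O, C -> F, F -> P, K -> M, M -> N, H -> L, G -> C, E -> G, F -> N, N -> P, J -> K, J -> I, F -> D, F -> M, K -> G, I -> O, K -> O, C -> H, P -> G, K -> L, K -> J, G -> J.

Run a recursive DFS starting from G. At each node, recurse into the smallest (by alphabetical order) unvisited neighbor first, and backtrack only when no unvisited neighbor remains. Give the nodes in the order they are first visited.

Visit G
G → C
C → F
F → D
D → N
N → P
F → M
M → I
I → O
O → J
J → E
J → K
K → L
C → H

G, C, F, D, N, P, M, I, O, J, E, K, L, H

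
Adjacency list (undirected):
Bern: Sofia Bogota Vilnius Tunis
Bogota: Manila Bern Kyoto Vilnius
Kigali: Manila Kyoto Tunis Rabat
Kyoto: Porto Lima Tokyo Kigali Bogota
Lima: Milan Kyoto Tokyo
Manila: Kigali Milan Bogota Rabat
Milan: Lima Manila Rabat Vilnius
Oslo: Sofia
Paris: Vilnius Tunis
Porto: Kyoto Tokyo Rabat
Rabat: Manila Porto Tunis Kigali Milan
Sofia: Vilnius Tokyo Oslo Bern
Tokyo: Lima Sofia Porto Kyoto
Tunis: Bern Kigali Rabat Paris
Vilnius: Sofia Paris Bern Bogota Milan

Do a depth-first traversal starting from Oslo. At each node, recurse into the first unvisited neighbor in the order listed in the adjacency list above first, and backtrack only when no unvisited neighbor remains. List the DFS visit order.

Visit Oslo
Oslo → Sofia
Sofia → Vilnius
Vilnius → Paris
Paris → Tunis
Tunis → Bern
Bern → Bogota
Bogota → Manila
Manila → Kigali
Kigali → Kyoto
Kyoto → Porto
Porto → Tokyo
Tokyo → Lima
Lima → Milan
Milan → Rabat

Oslo, Sofia, Vilnius, Paris, Tunis, Bern, Bogota, Manila, Kigali, Kyoto, Porto, Tokyo, Lima, Milan, Rabat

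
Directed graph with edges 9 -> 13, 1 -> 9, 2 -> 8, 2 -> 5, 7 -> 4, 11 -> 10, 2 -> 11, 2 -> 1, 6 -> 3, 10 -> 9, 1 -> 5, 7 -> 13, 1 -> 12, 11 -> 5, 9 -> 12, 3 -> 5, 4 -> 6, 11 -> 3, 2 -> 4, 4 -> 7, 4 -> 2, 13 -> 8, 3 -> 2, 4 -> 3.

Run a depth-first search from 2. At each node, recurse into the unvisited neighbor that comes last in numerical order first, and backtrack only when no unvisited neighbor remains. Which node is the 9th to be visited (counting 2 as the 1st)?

3

Visit 2
2 → 11
11 → 10
10 → 9
9 → 13
13 → 8
9 → 12
11 → 5
11 → 3
2 → 4
4 → 7
4 → 6
2 → 1

Visit order: 2, 11, 10, 9, 13, 8, 12, 5, 3, 4, 7, 6, 1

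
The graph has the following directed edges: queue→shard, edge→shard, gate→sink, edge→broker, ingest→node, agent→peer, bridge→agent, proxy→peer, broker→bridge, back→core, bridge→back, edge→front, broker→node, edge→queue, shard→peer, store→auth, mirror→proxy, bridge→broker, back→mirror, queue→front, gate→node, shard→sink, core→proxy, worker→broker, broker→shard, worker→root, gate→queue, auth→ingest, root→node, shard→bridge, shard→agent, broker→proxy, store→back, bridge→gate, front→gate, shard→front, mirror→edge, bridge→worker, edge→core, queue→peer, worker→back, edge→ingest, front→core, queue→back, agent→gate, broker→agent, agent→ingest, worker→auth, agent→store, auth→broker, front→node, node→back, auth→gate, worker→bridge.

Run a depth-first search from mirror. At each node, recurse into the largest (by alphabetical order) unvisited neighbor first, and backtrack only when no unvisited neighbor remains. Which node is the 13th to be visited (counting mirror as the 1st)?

Visit mirror
mirror → proxy
proxy → peer
mirror → edge
edge → shard
shard → sink
shard → front
front → node
node → back
back → core
front → gate
gate → queue
shard → bridge
bridge → worker
worker → root
worker → broker
broker → agent
agent → store
store → auth
auth → ingest

Visit order: mirror, proxy, peer, edge, shard, sink, front, node, back, core, gate, queue, bridge, worker, root, broker, agent, store, auth, ingest

bridge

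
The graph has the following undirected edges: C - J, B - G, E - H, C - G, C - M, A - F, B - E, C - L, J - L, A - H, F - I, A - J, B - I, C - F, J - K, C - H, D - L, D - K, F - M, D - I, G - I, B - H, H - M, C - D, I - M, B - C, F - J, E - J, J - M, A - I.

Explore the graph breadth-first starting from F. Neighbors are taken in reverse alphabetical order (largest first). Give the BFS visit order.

Visit F; enqueue M, J, I, C, A → queue [M, J, I, C, A]
Visit M; enqueue H → queue [J, I, C, A, H]
Visit J; enqueue L, K, E → queue [I, C, A, H, L, K, E]
Visit I; enqueue G, D, B → queue [C, A, H, L, K, E, G, D, B]
Visit C → queue [A, H, L, K, E, G, D, B]
Visit A → queue [H, L, K, E, G, D, B]
Visit H → queue [L, K, E, G, D, B]
Visit L → queue [K, E, G, D, B]
Visit K → queue [E, G, D, B]
Visit E → queue [G, D, B]
Visit G → queue [D, B]
Visit D → queue [B]
Visit B → queue []

F -> M -> J -> I -> C -> A -> H -> L -> K -> E -> G -> D -> B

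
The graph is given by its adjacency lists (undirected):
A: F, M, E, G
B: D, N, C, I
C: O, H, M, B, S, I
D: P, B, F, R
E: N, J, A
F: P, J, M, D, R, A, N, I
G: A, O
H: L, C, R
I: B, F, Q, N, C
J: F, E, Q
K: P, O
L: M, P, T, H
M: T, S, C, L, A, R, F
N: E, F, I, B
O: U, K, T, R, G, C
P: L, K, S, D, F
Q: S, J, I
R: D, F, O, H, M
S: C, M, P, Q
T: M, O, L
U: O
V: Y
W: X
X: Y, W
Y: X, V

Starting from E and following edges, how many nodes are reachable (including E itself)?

21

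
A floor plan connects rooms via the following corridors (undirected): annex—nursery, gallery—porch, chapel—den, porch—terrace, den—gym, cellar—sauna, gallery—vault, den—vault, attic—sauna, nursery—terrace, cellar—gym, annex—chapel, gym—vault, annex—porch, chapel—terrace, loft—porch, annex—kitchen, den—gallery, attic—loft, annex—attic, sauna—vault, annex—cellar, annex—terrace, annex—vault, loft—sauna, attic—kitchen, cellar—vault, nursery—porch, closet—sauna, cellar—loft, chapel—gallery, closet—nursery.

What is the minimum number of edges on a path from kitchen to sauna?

Level 0: kitchen
Level 1: annex, attic
Level 2: cellar, chapel, loft, nursery, porch, sauna, terrace, vault
Level 3: closet, den, gallery, gym
sauna first appears at level 2.

2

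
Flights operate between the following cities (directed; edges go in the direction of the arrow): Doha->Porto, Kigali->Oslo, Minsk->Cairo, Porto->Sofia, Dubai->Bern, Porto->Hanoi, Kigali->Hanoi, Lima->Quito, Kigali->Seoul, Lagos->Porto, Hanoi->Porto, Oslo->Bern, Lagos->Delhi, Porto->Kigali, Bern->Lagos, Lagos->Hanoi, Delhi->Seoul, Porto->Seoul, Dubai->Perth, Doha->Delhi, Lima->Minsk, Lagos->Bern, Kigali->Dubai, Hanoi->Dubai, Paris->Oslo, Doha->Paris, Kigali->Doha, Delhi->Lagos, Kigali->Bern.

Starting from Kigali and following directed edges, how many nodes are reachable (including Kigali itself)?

13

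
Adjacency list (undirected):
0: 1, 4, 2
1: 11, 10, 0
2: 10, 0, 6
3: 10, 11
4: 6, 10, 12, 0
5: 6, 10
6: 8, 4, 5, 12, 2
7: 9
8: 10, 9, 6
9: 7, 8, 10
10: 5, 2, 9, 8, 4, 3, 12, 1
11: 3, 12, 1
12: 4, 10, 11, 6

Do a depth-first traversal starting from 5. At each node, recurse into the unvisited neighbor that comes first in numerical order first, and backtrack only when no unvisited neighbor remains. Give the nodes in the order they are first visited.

5, 6, 2, 0, 1, 10, 3, 11, 12, 4, 8, 9, 7

Visit 5
5 → 6
6 → 2
2 → 0
0 → 1
1 → 10
10 → 3
3 → 11
11 → 12
12 → 4
10 → 8
8 → 9
9 → 7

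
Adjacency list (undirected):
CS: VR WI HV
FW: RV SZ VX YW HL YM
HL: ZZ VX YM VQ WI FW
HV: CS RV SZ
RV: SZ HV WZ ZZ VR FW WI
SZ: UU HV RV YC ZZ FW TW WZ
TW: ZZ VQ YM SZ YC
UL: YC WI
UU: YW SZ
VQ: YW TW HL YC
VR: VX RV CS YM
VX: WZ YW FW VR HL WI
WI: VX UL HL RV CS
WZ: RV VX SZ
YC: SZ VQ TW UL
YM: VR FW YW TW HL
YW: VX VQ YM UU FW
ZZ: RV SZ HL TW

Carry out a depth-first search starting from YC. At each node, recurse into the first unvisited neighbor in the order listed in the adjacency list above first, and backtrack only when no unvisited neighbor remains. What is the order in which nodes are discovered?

Visit YC
YC → SZ
SZ → UU
UU → YW
YW → VX
VX → WZ
WZ → RV
RV → HV
HV → CS
CS → VR
VR → YM
YM → FW
FW → HL
HL → ZZ
ZZ → TW
TW → VQ
HL → WI
WI → UL

YC, SZ, UU, YW, VX, WZ, RV, HV, CS, VR, YM, FW, HL, ZZ, TW, VQ, WI, UL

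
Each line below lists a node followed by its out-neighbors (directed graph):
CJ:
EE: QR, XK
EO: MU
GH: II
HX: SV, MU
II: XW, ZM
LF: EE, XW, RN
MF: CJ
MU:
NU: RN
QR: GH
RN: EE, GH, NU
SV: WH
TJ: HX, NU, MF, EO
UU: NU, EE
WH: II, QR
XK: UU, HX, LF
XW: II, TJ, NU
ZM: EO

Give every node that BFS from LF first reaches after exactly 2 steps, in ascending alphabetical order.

Level 0: LF
Level 1: EE, RN, XW
Level 2: GH, II, NU, QR, TJ, XK
Level 3: EO, HX, MF, UU, ZM
Level 4: CJ, MU, SV
Level 5: WH

GH, II, NU, QR, TJ, XK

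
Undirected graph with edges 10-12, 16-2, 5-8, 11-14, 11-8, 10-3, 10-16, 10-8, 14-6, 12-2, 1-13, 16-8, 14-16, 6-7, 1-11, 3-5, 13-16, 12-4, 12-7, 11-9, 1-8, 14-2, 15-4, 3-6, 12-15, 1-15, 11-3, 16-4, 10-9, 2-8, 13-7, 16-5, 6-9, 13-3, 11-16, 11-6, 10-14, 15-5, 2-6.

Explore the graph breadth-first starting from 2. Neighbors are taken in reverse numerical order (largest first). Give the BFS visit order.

2 16 14 12 8 6 13 11 10 5 4 15 7 1 9 3

Visit 2; enqueue 16, 14, 12, 8, 6 → queue [16, 14, 12, 8, 6]
Visit 16; enqueue 13, 11, 10, 5, 4 → queue [14, 12, 8, 6, 13, 11, 10, 5, 4]
Visit 14 → queue [12, 8, 6, 13, 11, 10, 5, 4]
Visit 12; enqueue 15, 7 → queue [8, 6, 13, 11, 10, 5, 4, 15, 7]
Visit 8; enqueue 1 → queue [6, 13, 11, 10, 5, 4, 15, 7, 1]
Visit 6; enqueue 9, 3 → queue [13, 11, 10, 5, 4, 15, 7, 1, 9, 3]
Visit 13 → queue [11, 10, 5, 4, 15, 7, 1, 9, 3]
Visit 11 → queue [10, 5, 4, 15, 7, 1, 9, 3]
Visit 10 → queue [5, 4, 15, 7, 1, 9, 3]
Visit 5 → queue [4, 15, 7, 1, 9, 3]
Visit 4 → queue [15, 7, 1, 9, 3]
Visit 15 → queue [7, 1, 9, 3]
Visit 7 → queue [1, 9, 3]
Visit 1 → queue [9, 3]
Visit 9 → queue [3]
Visit 3 → queue []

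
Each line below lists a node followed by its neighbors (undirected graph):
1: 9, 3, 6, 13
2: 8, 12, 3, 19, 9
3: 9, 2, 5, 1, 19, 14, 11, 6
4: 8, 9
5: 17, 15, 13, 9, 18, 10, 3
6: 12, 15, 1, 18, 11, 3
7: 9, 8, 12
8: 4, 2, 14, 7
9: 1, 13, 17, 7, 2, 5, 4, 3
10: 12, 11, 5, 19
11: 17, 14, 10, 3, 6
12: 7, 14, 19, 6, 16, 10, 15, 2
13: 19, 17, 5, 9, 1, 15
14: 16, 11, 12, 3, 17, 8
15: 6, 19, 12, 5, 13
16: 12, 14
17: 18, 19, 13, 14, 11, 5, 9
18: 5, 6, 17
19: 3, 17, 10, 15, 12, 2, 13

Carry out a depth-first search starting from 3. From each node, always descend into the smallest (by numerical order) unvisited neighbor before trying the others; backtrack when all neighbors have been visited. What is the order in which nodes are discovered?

3 -> 1 -> 6 -> 11 -> 10 -> 5 -> 9 -> 2 -> 8 -> 4 -> 7 -> 12 -> 14 -> 16 -> 17 -> 13 -> 15 -> 19 -> 18

Visit 3
3 → 1
1 → 6
6 → 11
11 → 10
10 → 5
5 → 9
9 → 2
2 → 8
8 → 4
8 → 7
7 → 12
12 → 14
14 → 16
14 → 17
17 → 13
13 → 15
15 → 19
17 → 18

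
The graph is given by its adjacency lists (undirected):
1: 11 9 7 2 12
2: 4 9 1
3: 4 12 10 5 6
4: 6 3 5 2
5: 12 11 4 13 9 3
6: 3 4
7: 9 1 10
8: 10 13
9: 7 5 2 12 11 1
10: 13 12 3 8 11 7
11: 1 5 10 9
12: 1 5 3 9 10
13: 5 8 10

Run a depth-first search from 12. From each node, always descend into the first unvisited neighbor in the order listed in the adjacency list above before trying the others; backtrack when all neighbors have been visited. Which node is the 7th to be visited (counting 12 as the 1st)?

Visit 12
12 → 1
1 → 11
11 → 5
5 → 4
4 → 6
6 → 3
3 → 10
10 → 13
13 → 8
10 → 7
7 → 9
9 → 2

Visit order: 12, 1, 11, 5, 4, 6, 3, 10, 13, 8, 7, 9, 2

3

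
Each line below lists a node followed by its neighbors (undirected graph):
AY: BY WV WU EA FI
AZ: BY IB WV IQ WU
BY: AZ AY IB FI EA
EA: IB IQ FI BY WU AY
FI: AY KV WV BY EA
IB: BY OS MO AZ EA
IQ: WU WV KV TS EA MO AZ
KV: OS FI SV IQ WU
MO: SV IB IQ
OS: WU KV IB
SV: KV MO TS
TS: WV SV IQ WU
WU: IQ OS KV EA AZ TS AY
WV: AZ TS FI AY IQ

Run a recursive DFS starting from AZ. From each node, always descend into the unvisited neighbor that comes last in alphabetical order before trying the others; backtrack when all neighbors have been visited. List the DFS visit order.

Visit AZ
AZ → WV
WV → TS
TS → WU
WU → OS
OS → KV
KV → SV
SV → MO
MO → IQ
IQ → EA
EA → IB
IB → BY
BY → FI
FI → AY

AZ → WV → TS → WU → OS → KV → SV → MO → IQ → EA → IB → BY → FI → AY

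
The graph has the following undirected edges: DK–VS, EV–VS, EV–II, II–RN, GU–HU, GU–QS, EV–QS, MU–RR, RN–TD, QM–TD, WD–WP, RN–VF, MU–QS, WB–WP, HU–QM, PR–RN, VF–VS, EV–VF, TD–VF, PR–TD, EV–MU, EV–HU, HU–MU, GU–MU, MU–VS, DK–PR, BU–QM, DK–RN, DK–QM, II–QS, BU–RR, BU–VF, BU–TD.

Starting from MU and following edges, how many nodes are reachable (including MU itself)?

BFS from MU visits: MU, EV, GU, HU, QS, RR, VS, II, VF, QM, BU, DK, RN, TD, PR
Reachable nodes: 15 of 18 total.

15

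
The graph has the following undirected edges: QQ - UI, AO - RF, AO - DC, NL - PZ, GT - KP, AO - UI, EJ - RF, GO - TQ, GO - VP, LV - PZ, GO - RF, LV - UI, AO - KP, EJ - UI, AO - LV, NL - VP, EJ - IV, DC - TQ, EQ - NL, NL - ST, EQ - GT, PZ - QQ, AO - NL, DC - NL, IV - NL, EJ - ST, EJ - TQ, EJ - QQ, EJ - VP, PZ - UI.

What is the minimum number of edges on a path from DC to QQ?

3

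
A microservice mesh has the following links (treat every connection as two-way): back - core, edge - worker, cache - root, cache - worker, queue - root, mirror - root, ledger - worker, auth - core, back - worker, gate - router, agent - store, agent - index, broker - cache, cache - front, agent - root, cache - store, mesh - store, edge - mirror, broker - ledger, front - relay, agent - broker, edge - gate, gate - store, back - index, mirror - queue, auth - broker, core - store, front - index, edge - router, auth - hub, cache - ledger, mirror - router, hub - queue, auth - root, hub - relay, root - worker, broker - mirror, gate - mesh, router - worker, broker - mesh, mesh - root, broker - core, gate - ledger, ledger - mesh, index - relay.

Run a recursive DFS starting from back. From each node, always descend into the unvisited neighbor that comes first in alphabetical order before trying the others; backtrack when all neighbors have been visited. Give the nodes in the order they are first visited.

back core auth broker agent index front cache ledger gate edge mirror queue hub relay root mesh store worker router

Visit back
back → core
core → auth
auth → broker
broker → agent
agent → index
index → front
front → cache
cache → ledger
ledger → gate
gate → edge
edge → mirror
mirror → queue
queue → hub
hub → relay
queue → root
root → mesh
mesh → store
root → worker
worker → router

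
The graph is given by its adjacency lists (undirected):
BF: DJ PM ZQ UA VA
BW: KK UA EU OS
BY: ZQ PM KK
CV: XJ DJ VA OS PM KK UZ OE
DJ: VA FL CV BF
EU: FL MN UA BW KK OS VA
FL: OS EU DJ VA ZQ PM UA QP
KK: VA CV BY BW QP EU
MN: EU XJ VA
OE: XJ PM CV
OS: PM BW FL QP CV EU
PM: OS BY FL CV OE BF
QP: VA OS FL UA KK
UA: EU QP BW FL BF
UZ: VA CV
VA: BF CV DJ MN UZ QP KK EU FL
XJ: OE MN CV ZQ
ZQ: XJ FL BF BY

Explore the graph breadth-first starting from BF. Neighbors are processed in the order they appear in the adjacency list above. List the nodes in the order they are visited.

BF -> DJ -> PM -> ZQ -> UA -> VA -> FL -> CV -> OS -> BY -> OE -> XJ -> EU -> QP -> BW -> MN -> UZ -> KK

Visit BF; enqueue DJ, PM, ZQ, UA, VA → queue [DJ, PM, ZQ, UA, VA]
Visit DJ; enqueue FL, CV → queue [PM, ZQ, UA, VA, FL, CV]
Visit PM; enqueue OS, BY, OE → queue [ZQ, UA, VA, FL, CV, OS, BY, OE]
Visit ZQ; enqueue XJ → queue [UA, VA, FL, CV, OS, BY, OE, XJ]
Visit UA; enqueue EU, QP, BW → queue [VA, FL, CV, OS, BY, OE, XJ, EU, QP, BW]
Visit VA; enqueue MN, UZ, KK → queue [FL, CV, OS, BY, OE, XJ, EU, QP, BW, MN, UZ, KK]
Visit FL → queue [CV, OS, BY, OE, XJ, EU, QP, BW, MN, UZ, KK]
Visit CV → queue [OS, BY, OE, XJ, EU, QP, BW, MN, UZ, KK]
Visit OS → queue [BY, OE, XJ, EU, QP, BW, MN, UZ, KK]
Visit BY → queue [OE, XJ, EU, QP, BW, MN, UZ, KK]
Visit OE → queue [XJ, EU, QP, BW, MN, UZ, KK]
Visit XJ → queue [EU, QP, BW, MN, UZ, KK]
Visit EU → queue [QP, BW, MN, UZ, KK]
Visit QP → queue [BW, MN, UZ, KK]
Visit BW → queue [MN, UZ, KK]
Visit MN → queue [UZ, KK]
Visit UZ → queue [KK]
Visit KK → queue []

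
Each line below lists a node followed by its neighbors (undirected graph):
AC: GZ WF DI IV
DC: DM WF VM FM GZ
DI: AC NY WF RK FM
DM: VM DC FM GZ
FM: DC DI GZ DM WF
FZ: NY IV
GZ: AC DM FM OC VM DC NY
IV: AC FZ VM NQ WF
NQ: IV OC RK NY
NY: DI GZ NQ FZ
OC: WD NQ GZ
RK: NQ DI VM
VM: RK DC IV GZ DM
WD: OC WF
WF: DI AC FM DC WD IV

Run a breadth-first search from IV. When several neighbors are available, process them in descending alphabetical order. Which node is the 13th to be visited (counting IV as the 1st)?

Visit IV; enqueue WF, VM, NQ, FZ, AC → queue [WF, VM, NQ, FZ, AC]
Visit WF; enqueue WD, FM, DI, DC → queue [VM, NQ, FZ, AC, WD, FM, DI, DC]
Visit VM; enqueue RK, GZ, DM → queue [NQ, FZ, AC, WD, FM, DI, DC, RK, GZ, DM]
Visit NQ; enqueue OC, NY → queue [FZ, AC, WD, FM, DI, DC, RK, GZ, DM, OC, NY]
Visit FZ → queue [AC, WD, FM, DI, DC, RK, GZ, DM, OC, NY]
Visit AC → queue [WD, FM, DI, DC, RK, GZ, DM, OC, NY]
Visit WD → queue [FM, DI, DC, RK, GZ, DM, OC, NY]
Visit FM → queue [DI, DC, RK, GZ, DM, OC, NY]
Visit DI → queue [DC, RK, GZ, DM, OC, NY]
Visit DC → queue [RK, GZ, DM, OC, NY]
Visit RK → queue [GZ, DM, OC, NY]
Visit GZ → queue [DM, OC, NY]
Visit DM → queue [OC, NY]
Visit OC → queue [NY]
Visit NY → queue []

Visit order: IV, WF, VM, NQ, FZ, AC, WD, FM, DI, DC, RK, GZ, DM, OC, NY

DM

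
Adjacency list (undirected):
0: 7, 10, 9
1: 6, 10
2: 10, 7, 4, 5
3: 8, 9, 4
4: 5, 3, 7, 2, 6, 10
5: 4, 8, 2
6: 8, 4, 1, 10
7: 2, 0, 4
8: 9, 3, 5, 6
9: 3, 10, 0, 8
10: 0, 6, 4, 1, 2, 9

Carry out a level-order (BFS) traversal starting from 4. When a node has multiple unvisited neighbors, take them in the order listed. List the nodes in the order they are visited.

Visit 4; enqueue 5, 3, 7, 2, 6, 10 → queue [5, 3, 7, 2, 6, 10]
Visit 5; enqueue 8 → queue [3, 7, 2, 6, 10, 8]
Visit 3; enqueue 9 → queue [7, 2, 6, 10, 8, 9]
Visit 7; enqueue 0 → queue [2, 6, 10, 8, 9, 0]
Visit 2 → queue [6, 10, 8, 9, 0]
Visit 6; enqueue 1 → queue [10, 8, 9, 0, 1]
Visit 10 → queue [8, 9, 0, 1]
Visit 8 → queue [9, 0, 1]
Visit 9 → queue [0, 1]
Visit 0 → queue [1]
Visit 1 → queue []

4 5 3 7 2 6 10 8 9 0 1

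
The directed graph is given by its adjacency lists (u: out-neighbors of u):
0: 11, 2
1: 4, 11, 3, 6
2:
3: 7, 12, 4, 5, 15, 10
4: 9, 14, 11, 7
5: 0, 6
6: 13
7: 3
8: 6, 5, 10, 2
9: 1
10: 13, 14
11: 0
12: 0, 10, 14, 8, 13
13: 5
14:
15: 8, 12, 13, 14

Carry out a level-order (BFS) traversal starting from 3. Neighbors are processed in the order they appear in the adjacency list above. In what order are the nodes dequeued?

3 7 12 4 5 15 10 0 14 8 13 9 11 6 2 1

Visit 3; enqueue 7, 12, 4, 5, 15, 10 → queue [7, 12, 4, 5, 15, 10]
Visit 7 → queue [12, 4, 5, 15, 10]
Visit 12; enqueue 0, 14, 8, 13 → queue [4, 5, 15, 10, 0, 14, 8, 13]
Visit 4; enqueue 9, 11 → queue [5, 15, 10, 0, 14, 8, 13, 9, 11]
Visit 5; enqueue 6 → queue [15, 10, 0, 14, 8, 13, 9, 11, 6]
Visit 15 → queue [10, 0, 14, 8, 13, 9, 11, 6]
Visit 10 → queue [0, 14, 8, 13, 9, 11, 6]
Visit 0; enqueue 2 → queue [14, 8, 13, 9, 11, 6, 2]
Visit 14 → queue [8, 13, 9, 11, 6, 2]
Visit 8 → queue [13, 9, 11, 6, 2]
Visit 13 → queue [9, 11, 6, 2]
Visit 9; enqueue 1 → queue [11, 6, 2, 1]
Visit 11 → queue [6, 2, 1]
Visit 6 → queue [2, 1]
Visit 2 → queue [1]
Visit 1 → queue []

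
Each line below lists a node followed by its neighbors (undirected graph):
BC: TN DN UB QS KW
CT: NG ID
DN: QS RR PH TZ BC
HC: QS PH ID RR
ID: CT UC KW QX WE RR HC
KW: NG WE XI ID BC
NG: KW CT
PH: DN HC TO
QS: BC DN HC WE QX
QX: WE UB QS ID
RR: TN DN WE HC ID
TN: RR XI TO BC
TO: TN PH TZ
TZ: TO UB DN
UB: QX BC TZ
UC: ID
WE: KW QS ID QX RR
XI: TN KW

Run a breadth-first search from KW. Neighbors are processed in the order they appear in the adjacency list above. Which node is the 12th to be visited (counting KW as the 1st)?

Visit KW; enqueue NG, WE, XI, ID, BC → queue [NG, WE, XI, ID, BC]
Visit NG; enqueue CT → queue [WE, XI, ID, BC, CT]
Visit WE; enqueue QS, QX, RR → queue [XI, ID, BC, CT, QS, QX, RR]
Visit XI; enqueue TN → queue [ID, BC, CT, QS, QX, RR, TN]
Visit ID; enqueue UC, HC → queue [BC, CT, QS, QX, RR, TN, UC, HC]
Visit BC; enqueue DN, UB → queue [CT, QS, QX, RR, TN, UC, HC, DN, UB]
Visit CT → queue [QS, QX, RR, TN, UC, HC, DN, UB]
Visit QS → queue [QX, RR, TN, UC, HC, DN, UB]
Visit QX → queue [RR, TN, UC, HC, DN, UB]
Visit RR → queue [TN, UC, HC, DN, UB]
Visit TN; enqueue TO → queue [UC, HC, DN, UB, TO]
Visit UC → queue [HC, DN, UB, TO]
Visit HC; enqueue PH → queue [DN, UB, TO, PH]
Visit DN; enqueue TZ → queue [UB, TO, PH, TZ]
Visit UB → queue [TO, PH, TZ]
Visit TO → queue [PH, TZ]
Visit PH → queue [TZ]
Visit TZ → queue []

Visit order: KW, NG, WE, XI, ID, BC, CT, QS, QX, RR, TN, UC, HC, DN, UB, TO, PH, TZ

UC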